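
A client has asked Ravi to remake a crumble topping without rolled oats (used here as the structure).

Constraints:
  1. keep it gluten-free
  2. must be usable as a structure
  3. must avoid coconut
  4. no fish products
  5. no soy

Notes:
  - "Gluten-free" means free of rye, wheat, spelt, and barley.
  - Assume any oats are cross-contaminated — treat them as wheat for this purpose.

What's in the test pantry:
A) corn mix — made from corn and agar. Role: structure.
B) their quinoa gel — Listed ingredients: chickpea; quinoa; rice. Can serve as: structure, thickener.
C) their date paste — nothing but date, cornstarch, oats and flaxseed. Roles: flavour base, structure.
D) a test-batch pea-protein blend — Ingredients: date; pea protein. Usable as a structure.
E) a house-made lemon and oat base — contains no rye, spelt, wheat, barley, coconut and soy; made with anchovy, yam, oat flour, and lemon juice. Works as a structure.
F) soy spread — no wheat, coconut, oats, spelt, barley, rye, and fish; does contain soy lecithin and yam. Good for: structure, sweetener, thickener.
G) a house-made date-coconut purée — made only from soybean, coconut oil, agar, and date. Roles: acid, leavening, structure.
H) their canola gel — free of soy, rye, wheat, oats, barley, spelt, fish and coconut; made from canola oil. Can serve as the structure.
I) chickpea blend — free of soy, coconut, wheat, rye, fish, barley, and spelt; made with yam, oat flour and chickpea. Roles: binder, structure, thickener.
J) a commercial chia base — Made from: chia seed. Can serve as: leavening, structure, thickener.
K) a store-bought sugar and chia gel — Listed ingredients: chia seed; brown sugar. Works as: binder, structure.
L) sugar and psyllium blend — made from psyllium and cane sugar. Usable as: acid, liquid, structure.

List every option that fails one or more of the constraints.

A: works as a structure, gluten-free, no coconut — keep
B: only rice, chickpea and quinoa; none excluded — OK
C: has oats, so not gluten-free — out
D: no soy, no fish — valid
E: has oat flour, so not gluten-free; has anchovy, so not fish-free — no
F: has soy lecithin, so not soy-free — reject
G: has soybean, so not soy-free; has coconut oil, so not coconut-free — reject
H: no soy, no fish — OK
I: has oat flour, so not gluten-free — out
J: works as a structure, no fish, no coconut — valid
K: only brown sugar and chia seed; none excluded — keep
L: no fish, no soy — keep

C, E, F, G, I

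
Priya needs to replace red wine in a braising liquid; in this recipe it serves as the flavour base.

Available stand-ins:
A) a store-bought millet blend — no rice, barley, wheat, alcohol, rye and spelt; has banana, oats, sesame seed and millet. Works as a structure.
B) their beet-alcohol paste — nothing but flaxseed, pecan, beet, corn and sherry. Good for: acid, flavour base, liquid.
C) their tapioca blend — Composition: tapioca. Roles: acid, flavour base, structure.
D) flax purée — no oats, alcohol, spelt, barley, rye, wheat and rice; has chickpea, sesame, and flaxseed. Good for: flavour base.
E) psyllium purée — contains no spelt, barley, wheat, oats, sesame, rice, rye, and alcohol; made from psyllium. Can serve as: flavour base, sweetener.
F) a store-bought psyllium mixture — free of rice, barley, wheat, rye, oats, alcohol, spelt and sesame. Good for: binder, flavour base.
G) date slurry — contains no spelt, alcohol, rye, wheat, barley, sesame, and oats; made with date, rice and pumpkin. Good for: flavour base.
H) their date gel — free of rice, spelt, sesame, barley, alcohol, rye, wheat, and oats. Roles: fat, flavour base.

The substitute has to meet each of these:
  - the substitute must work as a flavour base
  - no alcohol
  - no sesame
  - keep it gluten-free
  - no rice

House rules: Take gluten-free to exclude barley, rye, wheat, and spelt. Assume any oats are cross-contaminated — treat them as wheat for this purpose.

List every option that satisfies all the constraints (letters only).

A: not usable as a flavour base; has oats, so not gluten-free (and 1 more) — no
B: has sherry, so not alcohol-free — out
C: only tapioca; none excluded — OK
D: has sesame, so not sesame-free — reject
E: works as a flavour base, no rice, gluten-free — OK
F: works as a flavour base, gluten-free, no sesame — OK
G: has rice, so not rice-free — no
H: works as a flavour base, no sesame, no rice — OK

C, E, F, H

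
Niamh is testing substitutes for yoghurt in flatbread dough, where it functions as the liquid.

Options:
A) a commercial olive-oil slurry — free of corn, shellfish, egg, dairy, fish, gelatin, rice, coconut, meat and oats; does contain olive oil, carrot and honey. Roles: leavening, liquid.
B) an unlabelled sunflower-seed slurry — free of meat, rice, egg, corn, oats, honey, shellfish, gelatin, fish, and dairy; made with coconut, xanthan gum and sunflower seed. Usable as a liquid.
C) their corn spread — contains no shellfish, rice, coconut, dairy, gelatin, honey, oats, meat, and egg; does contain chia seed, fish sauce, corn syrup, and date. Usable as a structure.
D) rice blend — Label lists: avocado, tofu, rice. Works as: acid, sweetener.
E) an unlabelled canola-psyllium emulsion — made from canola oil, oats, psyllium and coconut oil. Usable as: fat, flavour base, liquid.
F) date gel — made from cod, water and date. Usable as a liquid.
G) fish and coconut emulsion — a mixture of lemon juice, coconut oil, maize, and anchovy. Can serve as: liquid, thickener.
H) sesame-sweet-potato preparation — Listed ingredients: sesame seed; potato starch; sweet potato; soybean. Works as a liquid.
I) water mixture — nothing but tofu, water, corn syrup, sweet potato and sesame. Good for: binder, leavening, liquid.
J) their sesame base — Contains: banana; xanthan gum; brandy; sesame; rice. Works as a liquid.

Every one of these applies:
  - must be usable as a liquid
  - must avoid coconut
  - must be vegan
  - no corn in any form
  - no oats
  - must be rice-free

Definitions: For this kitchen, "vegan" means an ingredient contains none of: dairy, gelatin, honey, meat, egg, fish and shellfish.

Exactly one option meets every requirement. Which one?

A: has honey, so not vegan — out
B: has coconut, so not coconut-free — no
C: not usable as a liquid; has fish sauce, so not vegan (and 1 more) — no
D: not usable as a liquid; has rice, so not rice-free — out
E: has coconut oil, so not coconut-free; has oats, so not oat-free — reject
F: has cod, so not vegan — no
G: has anchovy, so not vegan; has coconut oil, so not coconut-free (and 1 more) — reject
H: sesame seed and soybean etc. — none of it excluded — keep
I: has corn syrup, so not corn-free — no
J: has rice, so not rice-free — reject

H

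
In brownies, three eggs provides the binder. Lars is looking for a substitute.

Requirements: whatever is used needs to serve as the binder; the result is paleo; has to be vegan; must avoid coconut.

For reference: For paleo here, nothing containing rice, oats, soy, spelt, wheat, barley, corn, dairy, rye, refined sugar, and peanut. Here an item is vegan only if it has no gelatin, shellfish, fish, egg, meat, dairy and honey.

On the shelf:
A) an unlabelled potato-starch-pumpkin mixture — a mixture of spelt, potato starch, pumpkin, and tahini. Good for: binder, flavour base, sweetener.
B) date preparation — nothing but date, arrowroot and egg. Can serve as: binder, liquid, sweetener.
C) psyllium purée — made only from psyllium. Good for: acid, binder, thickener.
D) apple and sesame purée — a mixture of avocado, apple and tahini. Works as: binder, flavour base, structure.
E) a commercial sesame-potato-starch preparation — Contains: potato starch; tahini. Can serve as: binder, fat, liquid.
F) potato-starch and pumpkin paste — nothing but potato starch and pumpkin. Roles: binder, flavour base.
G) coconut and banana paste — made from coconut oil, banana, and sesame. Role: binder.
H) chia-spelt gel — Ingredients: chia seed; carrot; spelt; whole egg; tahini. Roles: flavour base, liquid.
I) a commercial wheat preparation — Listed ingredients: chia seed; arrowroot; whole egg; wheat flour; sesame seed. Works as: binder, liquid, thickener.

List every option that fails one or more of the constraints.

A, B, G, H, I

A: has spelt, so not paleo — reject
B: has egg, so not vegan — reject
C: only psyllium; none excluded — OK
D: every rule checks out — keep
E: only tahini and potato starch; none excluded — valid
F: only pumpkin and potato starch; none excluded — valid
G: has coconut oil, so not coconut-free — no
H: not usable as a binder; has spelt, so not paleo (and 1 more) — out
I: has wheat flour, so not paleo; has whole egg, so not vegan — no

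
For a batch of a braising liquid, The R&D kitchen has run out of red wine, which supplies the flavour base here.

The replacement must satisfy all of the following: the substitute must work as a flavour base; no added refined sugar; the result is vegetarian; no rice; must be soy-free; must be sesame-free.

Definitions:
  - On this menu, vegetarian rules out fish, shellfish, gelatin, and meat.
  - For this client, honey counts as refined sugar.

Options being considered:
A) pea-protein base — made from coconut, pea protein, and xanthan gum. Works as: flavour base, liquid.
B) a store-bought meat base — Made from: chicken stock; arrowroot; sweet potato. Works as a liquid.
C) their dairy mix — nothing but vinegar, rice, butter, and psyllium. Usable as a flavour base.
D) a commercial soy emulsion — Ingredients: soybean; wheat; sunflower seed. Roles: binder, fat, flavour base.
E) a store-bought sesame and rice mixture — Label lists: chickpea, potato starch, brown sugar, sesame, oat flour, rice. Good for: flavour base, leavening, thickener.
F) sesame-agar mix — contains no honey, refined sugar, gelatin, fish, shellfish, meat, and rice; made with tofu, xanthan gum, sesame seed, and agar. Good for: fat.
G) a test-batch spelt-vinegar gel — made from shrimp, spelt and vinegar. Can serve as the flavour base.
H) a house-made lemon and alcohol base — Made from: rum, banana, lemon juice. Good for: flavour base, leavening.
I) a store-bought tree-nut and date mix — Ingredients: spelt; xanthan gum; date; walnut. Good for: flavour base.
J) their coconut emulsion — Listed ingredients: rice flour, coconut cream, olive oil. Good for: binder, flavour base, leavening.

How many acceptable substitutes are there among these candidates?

A: nothing on the exclusion list — OK
B: not usable as a flavour base; has chicken stock, so not vegetarian — out
C: has rice, so not rice-free — no
D: has soybean, so not soy-free — reject
E: has rice, so not rice-free; has brown sugar, so not no-added-sugar (and 1 more) — out
F: not usable as a flavour base; has tofu, so not soy-free (and 1 more) — no
G: has shrimp, so not vegetarian — reject
H: only rum, lemon juice, and banana; none excluded — OK
I: no rice, no-added-sugar — OK
J: has rice flour, so not rice-free — no

3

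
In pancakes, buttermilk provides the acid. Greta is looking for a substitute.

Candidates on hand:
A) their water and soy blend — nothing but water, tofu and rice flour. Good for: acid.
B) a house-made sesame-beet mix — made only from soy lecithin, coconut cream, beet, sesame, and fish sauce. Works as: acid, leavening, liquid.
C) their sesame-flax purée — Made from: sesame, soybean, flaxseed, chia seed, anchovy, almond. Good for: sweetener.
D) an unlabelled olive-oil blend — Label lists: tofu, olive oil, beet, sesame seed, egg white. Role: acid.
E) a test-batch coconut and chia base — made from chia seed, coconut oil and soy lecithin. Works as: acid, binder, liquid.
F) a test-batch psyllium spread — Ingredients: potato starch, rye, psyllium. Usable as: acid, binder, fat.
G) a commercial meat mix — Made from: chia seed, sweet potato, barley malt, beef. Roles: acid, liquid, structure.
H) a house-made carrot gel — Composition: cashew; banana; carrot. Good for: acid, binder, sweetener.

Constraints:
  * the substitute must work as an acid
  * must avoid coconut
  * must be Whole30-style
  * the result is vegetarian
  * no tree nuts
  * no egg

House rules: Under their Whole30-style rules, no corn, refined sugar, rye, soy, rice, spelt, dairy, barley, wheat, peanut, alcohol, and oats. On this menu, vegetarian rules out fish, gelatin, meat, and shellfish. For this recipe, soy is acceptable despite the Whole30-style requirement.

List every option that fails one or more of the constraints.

A: has rice flour, so not Whole30-style — no
B: has fish sauce, so not vegetarian; has coconut cream, so not coconut-free — out
C: not usable as an acid; has anchovy, so not vegetarian (and 1 more) — no
D: has egg white, so not egg-free — out
E: has coconut oil, so not coconut-free — reject
F: has rye, so not Whole30-style — out
G: has barley malt, so not Whole30-style; has beef, so not vegetarian — out
H: has cashew, so not tree-nut-free — out

A, B, C, D, E, F, G, H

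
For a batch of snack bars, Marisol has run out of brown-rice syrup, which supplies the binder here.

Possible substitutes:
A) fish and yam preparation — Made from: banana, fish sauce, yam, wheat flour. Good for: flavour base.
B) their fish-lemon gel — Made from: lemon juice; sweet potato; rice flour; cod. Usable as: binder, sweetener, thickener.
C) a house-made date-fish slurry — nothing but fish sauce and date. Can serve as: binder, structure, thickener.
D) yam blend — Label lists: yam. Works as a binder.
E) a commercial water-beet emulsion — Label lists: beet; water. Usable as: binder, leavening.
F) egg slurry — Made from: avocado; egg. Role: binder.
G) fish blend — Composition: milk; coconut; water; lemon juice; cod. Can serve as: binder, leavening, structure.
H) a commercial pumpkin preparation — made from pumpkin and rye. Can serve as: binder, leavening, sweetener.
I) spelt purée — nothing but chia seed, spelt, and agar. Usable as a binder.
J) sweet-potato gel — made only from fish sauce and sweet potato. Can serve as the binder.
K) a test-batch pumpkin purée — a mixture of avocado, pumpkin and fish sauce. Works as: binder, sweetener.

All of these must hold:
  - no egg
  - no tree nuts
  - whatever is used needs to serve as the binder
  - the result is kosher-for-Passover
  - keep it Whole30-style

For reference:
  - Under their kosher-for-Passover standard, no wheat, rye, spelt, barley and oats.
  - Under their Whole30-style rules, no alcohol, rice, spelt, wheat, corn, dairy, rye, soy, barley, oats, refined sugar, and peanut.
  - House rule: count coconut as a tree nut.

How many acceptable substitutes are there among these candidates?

5

A: not usable as a binder; has wheat flour, so not kosher-for-Passover (and 1 more) — no
B: has rice flour, so not Whole30-style — no
C: every rule checks out — valid
D: works as a binder, tree-nut-free, no egg — valid
E: works as a binder, kosher-for-Passover, tree-nut-free — keep
F: has egg, so not egg-free — reject
G: has milk, so not Whole30-style; has coconut, so not tree-nut-free — reject
H: has rye, so not kosher-for-Passover; has rye, so not Whole30-style — no
I: has spelt, so not kosher-for-Passover; has spelt, so not Whole30-style — out
J: kosher-for-Passover, tree-nut-free — OK
K: only fish sauce, avocado and pumpkin; none excluded — valid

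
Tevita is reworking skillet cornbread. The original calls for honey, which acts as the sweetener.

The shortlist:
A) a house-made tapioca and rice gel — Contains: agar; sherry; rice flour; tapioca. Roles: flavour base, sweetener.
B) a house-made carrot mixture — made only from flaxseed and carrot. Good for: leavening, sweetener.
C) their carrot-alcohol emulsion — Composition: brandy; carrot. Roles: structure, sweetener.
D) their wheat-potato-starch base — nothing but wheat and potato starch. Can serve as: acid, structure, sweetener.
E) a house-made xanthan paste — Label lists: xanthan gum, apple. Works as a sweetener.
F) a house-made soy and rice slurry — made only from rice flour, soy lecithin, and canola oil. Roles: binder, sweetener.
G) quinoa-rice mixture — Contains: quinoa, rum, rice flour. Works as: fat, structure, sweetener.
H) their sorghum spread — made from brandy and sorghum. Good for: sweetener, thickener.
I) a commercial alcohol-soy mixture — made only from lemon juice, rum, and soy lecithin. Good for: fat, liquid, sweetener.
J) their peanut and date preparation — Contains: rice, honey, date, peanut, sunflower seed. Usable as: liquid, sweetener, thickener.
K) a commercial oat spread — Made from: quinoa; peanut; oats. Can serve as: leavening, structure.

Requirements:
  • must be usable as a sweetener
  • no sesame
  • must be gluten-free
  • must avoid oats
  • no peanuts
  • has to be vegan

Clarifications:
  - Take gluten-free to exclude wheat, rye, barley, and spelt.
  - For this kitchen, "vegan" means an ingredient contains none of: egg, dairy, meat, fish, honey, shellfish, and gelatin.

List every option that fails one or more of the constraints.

D, J, K

A: sherry and rice flour etc. — none of it excluded — OK
B: every rule checks out — keep
C: only brandy and carrot; none excluded — OK
D: has wheat, so not gluten-free — no
E: all constraints satisfied — valid
F: no sesame, no peanut — keep
G: vegan, gluten-free — valid
H: no oats, vegan — keep
I: only rum, soy lecithin and lemon juice; none excluded — OK
J: has honey, so not vegan; has peanut, so not peanut-free — reject
K: not usable as a sweetener; has peanut, so not peanut-free (and 1 more) — out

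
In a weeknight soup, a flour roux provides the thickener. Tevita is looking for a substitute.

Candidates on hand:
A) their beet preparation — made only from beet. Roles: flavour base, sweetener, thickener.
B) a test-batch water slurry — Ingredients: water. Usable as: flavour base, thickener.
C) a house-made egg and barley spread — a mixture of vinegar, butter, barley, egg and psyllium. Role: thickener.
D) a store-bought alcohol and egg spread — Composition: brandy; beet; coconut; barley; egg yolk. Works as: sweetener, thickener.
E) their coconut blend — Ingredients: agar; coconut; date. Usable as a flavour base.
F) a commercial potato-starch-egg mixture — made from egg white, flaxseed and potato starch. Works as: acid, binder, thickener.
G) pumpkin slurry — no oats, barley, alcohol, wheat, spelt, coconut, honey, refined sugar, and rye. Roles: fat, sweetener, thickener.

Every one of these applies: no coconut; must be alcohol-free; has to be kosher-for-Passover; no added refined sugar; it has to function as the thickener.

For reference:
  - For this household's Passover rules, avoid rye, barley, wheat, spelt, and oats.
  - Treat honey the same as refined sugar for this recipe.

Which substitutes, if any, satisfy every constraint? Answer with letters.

A, B, F, G

A: nothing on the exclusion list — OK
B: works as a thickener, no-added-sugar, no coconut — OK
C: has barley, so not kosher-for-Passover — reject
D: has barley, so not kosher-for-Passover; has brandy, so not alcohol-free (and 1 more) — no
E: not usable as a thickener; has coconut, so not coconut-free — out
F: no alcohol, no-added-sugar — OK
G: kosher-for-Passover, no alcohol — valid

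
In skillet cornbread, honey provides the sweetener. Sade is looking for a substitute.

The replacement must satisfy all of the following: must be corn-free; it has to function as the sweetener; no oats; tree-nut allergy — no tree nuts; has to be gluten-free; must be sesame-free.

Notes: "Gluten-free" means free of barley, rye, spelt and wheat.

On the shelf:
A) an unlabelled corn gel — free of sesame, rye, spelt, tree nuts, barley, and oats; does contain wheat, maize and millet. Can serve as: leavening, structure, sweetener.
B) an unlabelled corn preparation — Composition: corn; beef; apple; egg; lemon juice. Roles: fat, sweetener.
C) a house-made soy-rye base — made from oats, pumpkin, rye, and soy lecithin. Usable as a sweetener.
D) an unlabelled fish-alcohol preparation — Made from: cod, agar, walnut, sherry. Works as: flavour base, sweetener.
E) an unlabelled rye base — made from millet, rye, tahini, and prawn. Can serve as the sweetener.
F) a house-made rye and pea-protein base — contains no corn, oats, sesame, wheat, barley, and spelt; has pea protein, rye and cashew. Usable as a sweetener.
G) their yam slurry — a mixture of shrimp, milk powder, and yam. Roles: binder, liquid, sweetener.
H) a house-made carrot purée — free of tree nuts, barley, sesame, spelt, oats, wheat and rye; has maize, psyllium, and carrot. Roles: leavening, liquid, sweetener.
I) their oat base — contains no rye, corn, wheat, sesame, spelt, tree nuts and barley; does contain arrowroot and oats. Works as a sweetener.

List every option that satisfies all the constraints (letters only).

G

A: has wheat, so not gluten-free; has maize, so not corn-free — no
B: has corn, so not corn-free — out
C: has rye, so not gluten-free; has oats, so not oat-free — out
D: has walnut, so not tree-nut-free — no
E: has rye, so not gluten-free; has tahini, so not sesame-free — no
F: has rye, so not gluten-free; has cashew, so not tree-nut-free — no
G: every rule checks out — OK
H: has maize, so not corn-free — no
I: has oats, so not oat-free — reject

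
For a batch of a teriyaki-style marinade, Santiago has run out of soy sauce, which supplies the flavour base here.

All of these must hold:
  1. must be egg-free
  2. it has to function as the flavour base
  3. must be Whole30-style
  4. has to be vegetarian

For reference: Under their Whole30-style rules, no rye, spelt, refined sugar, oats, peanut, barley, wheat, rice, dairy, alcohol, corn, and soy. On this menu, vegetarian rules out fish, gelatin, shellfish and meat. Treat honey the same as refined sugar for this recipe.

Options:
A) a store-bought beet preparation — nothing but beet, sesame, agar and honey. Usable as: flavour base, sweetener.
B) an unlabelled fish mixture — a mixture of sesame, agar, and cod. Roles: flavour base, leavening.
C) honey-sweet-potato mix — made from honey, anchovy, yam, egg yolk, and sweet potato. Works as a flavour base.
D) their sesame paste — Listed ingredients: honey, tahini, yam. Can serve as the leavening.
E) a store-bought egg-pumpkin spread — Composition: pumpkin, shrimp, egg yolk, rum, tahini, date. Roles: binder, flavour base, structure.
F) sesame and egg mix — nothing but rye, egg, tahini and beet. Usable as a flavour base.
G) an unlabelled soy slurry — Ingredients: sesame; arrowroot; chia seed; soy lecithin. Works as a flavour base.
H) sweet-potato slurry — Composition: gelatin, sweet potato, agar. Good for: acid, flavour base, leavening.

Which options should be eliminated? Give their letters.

A: has honey, so not Whole30-style — no
B: has cod, so not vegetarian — reject
C: has honey, so not Whole30-style; has anchovy, so not vegetarian (and 1 more) — reject
D: not usable as a flavour base; has honey, so not Whole30-style — out
E: has rum, so not Whole30-style; has shrimp, so not vegetarian (and 1 more) — no
F: has rye, so not Whole30-style; has egg, so not egg-free — no
G: has soy lecithin, so not Whole30-style — reject
H: has gelatin, so not vegetarian — no

A, B, C, D, E, F, G, H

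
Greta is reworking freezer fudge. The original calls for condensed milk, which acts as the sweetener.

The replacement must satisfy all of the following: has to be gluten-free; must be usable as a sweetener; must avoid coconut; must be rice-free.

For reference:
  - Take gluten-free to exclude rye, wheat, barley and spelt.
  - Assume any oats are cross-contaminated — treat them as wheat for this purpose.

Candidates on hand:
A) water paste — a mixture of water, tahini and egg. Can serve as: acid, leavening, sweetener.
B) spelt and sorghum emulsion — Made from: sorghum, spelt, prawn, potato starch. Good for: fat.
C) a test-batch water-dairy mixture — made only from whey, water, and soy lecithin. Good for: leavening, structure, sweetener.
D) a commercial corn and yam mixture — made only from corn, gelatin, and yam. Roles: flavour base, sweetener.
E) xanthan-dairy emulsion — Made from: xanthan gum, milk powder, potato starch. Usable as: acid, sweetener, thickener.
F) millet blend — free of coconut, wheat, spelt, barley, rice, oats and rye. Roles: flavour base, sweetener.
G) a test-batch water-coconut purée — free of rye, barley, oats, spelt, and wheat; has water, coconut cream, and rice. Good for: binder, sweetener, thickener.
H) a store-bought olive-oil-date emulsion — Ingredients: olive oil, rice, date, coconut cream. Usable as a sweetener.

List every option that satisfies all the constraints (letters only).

A: all constraints satisfied — OK
B: not usable as a sweetener; has spelt, so not gluten-free — out
C: only whey, soy lecithin, and water; none excluded — valid
D: only corn, gelatin and yam; none excluded — OK
E: nothing on the exclusion list — keep
F: no coconut, no rice — OK
G: has rice, so not rice-free; has coconut cream, so not coconut-free — reject
H: has rice, so not rice-free; has coconut cream, so not coconut-free — reject

A, C, D, E, F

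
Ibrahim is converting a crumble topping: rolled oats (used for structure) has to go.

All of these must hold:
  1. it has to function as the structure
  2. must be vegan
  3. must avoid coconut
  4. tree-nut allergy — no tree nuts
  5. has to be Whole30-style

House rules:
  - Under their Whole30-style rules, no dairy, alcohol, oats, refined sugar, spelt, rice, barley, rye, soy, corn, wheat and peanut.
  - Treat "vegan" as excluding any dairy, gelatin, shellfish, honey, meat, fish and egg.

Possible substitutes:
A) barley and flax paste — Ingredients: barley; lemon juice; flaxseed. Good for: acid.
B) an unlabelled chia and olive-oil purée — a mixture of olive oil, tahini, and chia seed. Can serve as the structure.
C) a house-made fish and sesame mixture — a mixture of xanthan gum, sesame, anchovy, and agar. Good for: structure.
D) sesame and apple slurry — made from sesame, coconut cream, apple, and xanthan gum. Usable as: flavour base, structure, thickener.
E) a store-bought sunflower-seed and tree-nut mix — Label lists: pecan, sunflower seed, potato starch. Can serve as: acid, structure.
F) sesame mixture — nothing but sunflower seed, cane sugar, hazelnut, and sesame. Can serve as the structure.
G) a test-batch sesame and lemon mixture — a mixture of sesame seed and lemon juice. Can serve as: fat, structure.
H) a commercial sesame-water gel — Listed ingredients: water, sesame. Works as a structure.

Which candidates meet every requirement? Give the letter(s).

A: not usable as a structure; has barley, so not Whole30-style — out
B: only tahini, olive oil and chia seed; none excluded — keep
C: has anchovy, so not vegan — out
D: has coconut cream, so not coconut-free — no
E: has pecan, so not tree-nut-free — out
F: has cane sugar, so not Whole30-style; has hazelnut, so not tree-nut-free — reject
G: Whole30-style, vegan — keep
H: only sesame and water; none excluded — valid

B, G, H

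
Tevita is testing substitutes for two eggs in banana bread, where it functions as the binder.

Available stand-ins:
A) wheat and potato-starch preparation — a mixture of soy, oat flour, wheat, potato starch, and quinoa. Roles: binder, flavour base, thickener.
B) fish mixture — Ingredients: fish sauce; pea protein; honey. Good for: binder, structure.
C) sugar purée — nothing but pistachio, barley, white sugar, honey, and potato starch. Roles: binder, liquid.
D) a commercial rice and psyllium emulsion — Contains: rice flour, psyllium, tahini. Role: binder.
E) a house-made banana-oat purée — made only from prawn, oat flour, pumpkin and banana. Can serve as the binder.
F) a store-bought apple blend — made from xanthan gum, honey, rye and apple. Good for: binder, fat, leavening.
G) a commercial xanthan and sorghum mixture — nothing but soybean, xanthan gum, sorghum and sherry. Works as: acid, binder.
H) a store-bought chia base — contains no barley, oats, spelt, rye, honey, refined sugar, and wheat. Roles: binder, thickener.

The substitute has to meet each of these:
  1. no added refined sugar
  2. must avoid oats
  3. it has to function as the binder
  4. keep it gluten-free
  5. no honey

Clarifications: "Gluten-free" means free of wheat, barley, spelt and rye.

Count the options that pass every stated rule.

A: has wheat, so not gluten-free; has oat flour, so not oat-free — out
B: has honey, so not honey-free — no
C: has barley, so not gluten-free; has honey, so not honey-free (and 1 more) — out
D: nothing on the exclusion list — valid
E: has oat flour, so not oat-free — out
F: has rye, so not gluten-free; has honey, so not honey-free — out
G: gluten-free, no refined sugar — OK
H: nothing on the exclusion list — valid

3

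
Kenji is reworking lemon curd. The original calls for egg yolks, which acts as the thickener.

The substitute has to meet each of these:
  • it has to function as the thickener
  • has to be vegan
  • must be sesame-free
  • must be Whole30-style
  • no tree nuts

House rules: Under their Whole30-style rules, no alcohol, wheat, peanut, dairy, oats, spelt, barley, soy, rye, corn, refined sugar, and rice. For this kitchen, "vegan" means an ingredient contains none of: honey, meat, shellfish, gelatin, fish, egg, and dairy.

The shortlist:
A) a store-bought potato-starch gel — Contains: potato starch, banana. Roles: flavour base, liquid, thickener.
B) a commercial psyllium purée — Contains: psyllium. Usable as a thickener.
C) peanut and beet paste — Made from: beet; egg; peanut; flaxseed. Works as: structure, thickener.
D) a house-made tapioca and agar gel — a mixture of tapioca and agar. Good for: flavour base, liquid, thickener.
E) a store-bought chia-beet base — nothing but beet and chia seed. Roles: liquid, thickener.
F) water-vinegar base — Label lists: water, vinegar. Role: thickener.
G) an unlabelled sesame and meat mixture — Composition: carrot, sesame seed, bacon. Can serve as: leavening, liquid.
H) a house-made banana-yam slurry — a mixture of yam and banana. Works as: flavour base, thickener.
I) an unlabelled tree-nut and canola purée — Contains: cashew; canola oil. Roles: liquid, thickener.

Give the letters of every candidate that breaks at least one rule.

C, G, I

A: every rule checks out — valid
B: Whole30-style, no sesame — valid
C: has peanut, so not Whole30-style; has egg, so not vegan — out
D: no tree nuts, Whole30-style — valid
E: vegan, no sesame — keep
F: works as a thickener, no tree nuts, Whole30-style — keep
G: not usable as a thickener; has bacon, so not vegan (and 1 more) — reject
H: only yam and banana; none excluded — OK
I: has cashew, so not tree-nut-free — reject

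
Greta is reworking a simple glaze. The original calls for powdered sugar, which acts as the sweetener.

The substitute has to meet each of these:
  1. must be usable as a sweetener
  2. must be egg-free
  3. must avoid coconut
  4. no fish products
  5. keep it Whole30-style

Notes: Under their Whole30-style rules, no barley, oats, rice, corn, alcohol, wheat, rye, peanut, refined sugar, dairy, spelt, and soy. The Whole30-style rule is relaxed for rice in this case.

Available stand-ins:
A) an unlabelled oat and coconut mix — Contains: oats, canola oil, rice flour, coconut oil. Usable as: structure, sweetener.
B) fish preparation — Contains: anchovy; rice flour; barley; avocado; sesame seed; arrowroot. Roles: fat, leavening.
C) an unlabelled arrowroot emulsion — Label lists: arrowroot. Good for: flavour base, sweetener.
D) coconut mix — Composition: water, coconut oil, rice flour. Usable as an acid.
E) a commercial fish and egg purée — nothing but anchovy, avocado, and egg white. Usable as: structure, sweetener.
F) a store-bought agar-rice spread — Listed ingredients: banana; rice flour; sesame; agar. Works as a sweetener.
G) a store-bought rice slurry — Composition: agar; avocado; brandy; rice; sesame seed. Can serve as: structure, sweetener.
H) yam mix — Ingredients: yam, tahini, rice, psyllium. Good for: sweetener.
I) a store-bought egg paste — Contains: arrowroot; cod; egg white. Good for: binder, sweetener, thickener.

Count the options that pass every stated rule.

3

A: has oats, so not Whole30-style; has coconut oil, so not coconut-free — no
B: not usable as a sweetener; has barley, so not Whole30-style (and 1 more) — no
C: works as a sweetener, no coconut, no egg — keep
D: not usable as a sweetener; has coconut oil, so not coconut-free — reject
E: has anchovy, so not fish-free; has egg white, so not egg-free — reject
F: rice is permitted under the Whole30-style carve-out; nothing else excluded — keep
G: has brandy, so not Whole30-style — reject
H: rice is permitted under the Whole30-style carve-out; nothing else excluded — keep
I: has cod, so not fish-free; has egg white, so not egg-free — reject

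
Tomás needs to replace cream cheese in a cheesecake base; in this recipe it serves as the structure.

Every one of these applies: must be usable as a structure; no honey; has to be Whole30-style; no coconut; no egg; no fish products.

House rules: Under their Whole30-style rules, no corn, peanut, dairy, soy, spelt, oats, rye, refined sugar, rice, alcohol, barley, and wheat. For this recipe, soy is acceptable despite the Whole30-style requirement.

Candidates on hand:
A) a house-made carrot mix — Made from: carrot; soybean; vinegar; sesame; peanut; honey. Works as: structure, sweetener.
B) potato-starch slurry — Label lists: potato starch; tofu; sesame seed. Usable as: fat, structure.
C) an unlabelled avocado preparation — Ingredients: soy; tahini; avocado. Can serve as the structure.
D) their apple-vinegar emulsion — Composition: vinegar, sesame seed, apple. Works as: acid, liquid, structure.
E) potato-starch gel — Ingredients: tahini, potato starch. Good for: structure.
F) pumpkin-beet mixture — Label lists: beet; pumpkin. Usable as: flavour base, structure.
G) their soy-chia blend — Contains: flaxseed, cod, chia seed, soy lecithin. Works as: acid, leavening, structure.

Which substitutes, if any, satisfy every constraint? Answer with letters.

B, C, D, E, F

A: has peanut, so not Whole30-style; has honey, so not honey-free — no
B: soy is permitted under the Whole30-style carve-out; nothing else excluded — valid
C: soy is permitted under the Whole30-style carve-out; nothing else excluded — valid
D: only sesame seed, vinegar and apple; none excluded — valid
E: only tahini and potato starch; none excluded — valid
F: works as a structure, no egg, no honey — OK
G: has cod, so not fish-free — no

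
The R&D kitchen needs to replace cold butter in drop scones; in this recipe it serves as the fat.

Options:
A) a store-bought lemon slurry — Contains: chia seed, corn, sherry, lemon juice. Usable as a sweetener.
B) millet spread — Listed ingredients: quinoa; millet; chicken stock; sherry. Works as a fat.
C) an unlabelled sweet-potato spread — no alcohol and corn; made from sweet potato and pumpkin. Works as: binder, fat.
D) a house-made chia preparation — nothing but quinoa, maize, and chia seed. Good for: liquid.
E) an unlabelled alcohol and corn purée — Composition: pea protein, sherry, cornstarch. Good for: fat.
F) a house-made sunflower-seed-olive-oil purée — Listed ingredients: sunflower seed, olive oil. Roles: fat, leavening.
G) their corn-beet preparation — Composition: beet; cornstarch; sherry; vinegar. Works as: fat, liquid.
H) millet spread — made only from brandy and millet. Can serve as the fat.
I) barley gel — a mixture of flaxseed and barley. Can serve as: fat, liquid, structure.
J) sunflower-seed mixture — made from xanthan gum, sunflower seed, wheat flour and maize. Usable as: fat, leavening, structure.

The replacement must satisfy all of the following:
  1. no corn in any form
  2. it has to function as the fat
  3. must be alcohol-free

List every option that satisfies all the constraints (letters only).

A: not usable as a fat; has corn, so not corn-free (and 1 more) — out
B: has sherry, so not alcohol-free — reject
C: every rule checks out — OK
D: not usable as a fat; has maize, so not corn-free — reject
E: has cornstarch, so not corn-free; has sherry, so not alcohol-free — out
F: nothing on the exclusion list — OK
G: has cornstarch, so not corn-free; has sherry, so not alcohol-free — reject
H: has brandy, so not alcohol-free — no
I: no corn, no alcohol — keep
J: has maize, so not corn-free — out

C, F, I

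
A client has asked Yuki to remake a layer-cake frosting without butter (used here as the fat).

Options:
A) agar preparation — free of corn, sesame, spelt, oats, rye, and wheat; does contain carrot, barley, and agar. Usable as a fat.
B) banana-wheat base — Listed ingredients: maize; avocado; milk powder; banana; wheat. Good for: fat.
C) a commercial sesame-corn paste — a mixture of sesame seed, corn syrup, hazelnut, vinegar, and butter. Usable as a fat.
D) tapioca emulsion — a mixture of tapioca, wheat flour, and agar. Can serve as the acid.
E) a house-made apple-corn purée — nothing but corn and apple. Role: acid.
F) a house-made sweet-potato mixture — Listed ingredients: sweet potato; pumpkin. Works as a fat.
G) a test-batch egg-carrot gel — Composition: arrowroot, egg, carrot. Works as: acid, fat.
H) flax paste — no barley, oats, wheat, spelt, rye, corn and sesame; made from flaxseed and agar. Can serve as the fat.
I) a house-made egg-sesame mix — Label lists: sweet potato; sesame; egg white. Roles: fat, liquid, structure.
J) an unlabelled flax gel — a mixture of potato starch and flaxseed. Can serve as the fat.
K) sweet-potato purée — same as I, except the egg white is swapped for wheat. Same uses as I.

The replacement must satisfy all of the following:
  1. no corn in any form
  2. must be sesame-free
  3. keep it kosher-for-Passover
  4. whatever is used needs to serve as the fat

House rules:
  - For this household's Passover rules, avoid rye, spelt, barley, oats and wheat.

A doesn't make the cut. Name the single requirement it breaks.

kosher-for-Passover

usable as a fat: satisfied
kosher-for-Passover: has barley — fails
corn-free: satisfied
sesame-free: satisfied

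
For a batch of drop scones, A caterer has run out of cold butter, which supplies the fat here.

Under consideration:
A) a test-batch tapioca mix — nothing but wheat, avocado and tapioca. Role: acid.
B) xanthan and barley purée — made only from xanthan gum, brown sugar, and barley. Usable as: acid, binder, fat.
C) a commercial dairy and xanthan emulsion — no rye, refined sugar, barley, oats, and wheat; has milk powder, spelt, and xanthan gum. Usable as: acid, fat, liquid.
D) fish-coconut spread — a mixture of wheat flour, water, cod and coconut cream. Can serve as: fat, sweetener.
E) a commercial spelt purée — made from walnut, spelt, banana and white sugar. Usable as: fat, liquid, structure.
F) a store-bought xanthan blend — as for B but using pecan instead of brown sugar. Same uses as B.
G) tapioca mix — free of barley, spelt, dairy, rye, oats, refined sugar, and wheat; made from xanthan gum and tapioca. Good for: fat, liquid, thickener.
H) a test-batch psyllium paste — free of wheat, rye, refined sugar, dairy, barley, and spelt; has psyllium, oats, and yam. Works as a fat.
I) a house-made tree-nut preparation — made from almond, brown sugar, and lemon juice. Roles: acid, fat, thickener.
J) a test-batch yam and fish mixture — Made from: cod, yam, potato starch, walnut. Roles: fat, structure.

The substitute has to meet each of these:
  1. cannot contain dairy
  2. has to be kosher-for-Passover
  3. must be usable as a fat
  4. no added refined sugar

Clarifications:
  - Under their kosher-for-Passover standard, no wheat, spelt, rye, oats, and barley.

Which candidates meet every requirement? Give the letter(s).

A: not usable as a fat; has wheat, so not kosher-for-Passover — no
B: has barley, so not kosher-for-Passover; has brown sugar, so not no-added-sugar — out
C: has spelt, so not kosher-for-Passover; has milk powder, so not dairy-free — out
D: has wheat flour, so not kosher-for-Passover — no
E: has spelt, so not kosher-for-Passover; has white sugar, so not no-added-sugar — reject
F: has barley, so not kosher-for-Passover — reject
G: all constraints satisfied — valid
H: has oats, so not kosher-for-Passover — reject
I: has brown sugar, so not no-added-sugar — reject
J: nothing on the exclusion list — valid

G, J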